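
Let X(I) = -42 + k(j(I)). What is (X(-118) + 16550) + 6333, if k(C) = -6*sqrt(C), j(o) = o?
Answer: 22841 - 6*I*sqrt(118) ≈ 22841.0 - 65.177*I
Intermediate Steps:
X(I) = -42 - 6*sqrt(I)
(X(-118) + 16550) + 6333 = ((-42 - 6*I*sqrt(118)) + 16550) + 6333 = (16508 - 6*I*sqrt(118)) + 6333 = 22841 - 6*I*sqrt(118)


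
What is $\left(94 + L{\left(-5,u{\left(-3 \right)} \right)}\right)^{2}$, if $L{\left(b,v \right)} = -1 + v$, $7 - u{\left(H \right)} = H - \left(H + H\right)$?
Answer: $9409$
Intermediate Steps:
$u{\left(H \right)} = 7 + H$ ($u{\left(H \right)} = 7 - \left(H - \left(H + H\right)\right) = 7 - \left(H - 2 H\right) = 7 - - H = 7 + H$)
$\left(94 + L{\left(-5,u{\left(-3 \right)} \right)}\right)^{2} = \left(94 + \left(-1 + \left(7 - 3\right)\right)\right)^{2} = \left(94 + \left(-1 + 4\right)\right)^{2} = \left(94 + 3\right)^{2} = 97^{2} = 9409$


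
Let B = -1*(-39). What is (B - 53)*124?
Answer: -1736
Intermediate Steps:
B = 39
(B - 53)*124 = (39 - 53)*124 = -14*124 = -1736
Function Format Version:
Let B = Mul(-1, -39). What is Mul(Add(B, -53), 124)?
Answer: -1736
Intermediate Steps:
B = 39
Mul(Add(B, -53), 124) = Mul(Add(39, -53), 124) = Mul(-14, 124) = -1736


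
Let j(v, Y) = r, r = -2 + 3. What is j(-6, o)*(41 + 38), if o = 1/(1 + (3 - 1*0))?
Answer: 79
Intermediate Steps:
o = 1/4 (o = 1/(1 + (3 + 0)) = 1/(1 + 3) = 1/4 ≈ 0.25000)
r = 1
j(v, Y) = 1
j(-6, o)*(41 + 38) = 1*(41 + 38) = 1*79 = 79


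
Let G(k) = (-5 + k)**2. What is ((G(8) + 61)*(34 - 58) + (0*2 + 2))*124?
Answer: -208072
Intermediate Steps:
((G(8) + 61)*(34 - 58) + (0*2 + 2))*124 = (((-5 + 8)**2 + 61)*(34 - 58) + (0*2 + 2))*124 = ((3**2 + 61)*(-24) + (0 + 2))*124 = ((9 + 61)*(-24) + 2)*124 = (70*(-24) + 2)*124 = (-1680 + 2)*124 = -1678*124 = -208072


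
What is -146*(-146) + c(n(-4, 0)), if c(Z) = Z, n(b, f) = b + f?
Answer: 21312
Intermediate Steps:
-146*(-146) + c(n(-4, 0)) = -146*(-146) + (-4 + 0) = 21316 - 4 = 21312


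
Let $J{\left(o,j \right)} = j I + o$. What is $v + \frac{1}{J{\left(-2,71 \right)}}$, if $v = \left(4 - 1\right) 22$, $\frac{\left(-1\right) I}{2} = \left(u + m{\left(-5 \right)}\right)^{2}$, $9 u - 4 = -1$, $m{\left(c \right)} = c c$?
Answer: $\frac{54133851}{820210} \approx 66.0$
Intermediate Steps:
$m{\left(c \right)} = c^{2}$
$u = \frac{1}{3}$ ($u = \frac{4}{9} + \frac{1}{9} \left(-1\right) = \frac{4}{9} - \frac{1}{9} = \frac{1}{3} \approx 0.33333$)
$I = - \frac{11552}{9}$ ($I = - 2 \left(\frac{1}{3} + \left(-5\right)^{2}\right)^{2} = - 2 \left(\frac{1}{3} + 25\right)^{2} = - 2 \left(\frac{76}{3}\right)^{2} = \left(-2\right) \frac{5776}{9} = - \frac{11552}{9} \approx -1283.6$)
$J{\left(o,j \right)} = o - \frac{11552 j}{9}$ ($J{\left(o,j \right)} = j \left(- \frac{11552}{9}\right) + o = - \frac{11552 j}{9} + o = o - \frac{11552 j}{9}$)
$v = 66$ ($v = 3 \cdot 22 = 66$)
$v + \frac{1}{J{\left(-2,71 \right)}} = 66 + \frac{1}{-2 - \frac{820192}{9}} = 66 + \frac{1}{- \frac{820210}{9}} = 66 - \frac{9}{820210} = \frac{54133851}{820210}$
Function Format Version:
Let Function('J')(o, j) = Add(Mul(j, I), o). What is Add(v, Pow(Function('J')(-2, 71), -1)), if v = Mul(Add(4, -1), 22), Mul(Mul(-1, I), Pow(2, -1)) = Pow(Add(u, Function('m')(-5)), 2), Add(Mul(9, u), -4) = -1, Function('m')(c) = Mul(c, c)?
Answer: Rational(54133851, 820210) ≈ 66.000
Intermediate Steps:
Function('m')(c) = Pow(c, 2)
u = Rational(1, 3) (u = Add(Rational(4, 9), Mul(Rational(1, 9), -1)) = Add(Rational(4, 9), Rational(-1, 9)) = Rational(1, 3) ≈ 0.33333)
I = Rational(-11552, 9) (I = Mul(-2, Pow(Add(Rational(1, 3), Pow(-5, 2)), 2)) = Mul(-2, Pow(Add(Rational(1, 3), 25), 2)) = Mul(-2, Pow(Rational(76, 3), 2)) = Mul(-2, Rational(5776, 9)) = Rational(-11552, 9) ≈ -1283.6)
Function('J')(o, j) = Add(o, Mul(Rational(-11552, 9), j)) (Function('J')(o, j) = Add(Mul(j, Rational(-11552, 9)), o) = Add(Mul(Rational(-11552, 9), j), o) = Add(o, Mul(Rational(-11552, 9), j)))
v = 66 (v = Mul(3, 22) = 66)
Add(v, Pow(Function('J')(-2, 71), -1)) = Add(66, Pow(Add(-2, Mul(Rational(-11552, 9), 71)), -1)) = Add(66, Pow(Add(-2, Rational(-820192, 9)), -1)) = Add(66, Pow(Rational(-820210, 9), -1)) = Add(66, Rational(-9, 820210)) = Rational(54133851, 820210)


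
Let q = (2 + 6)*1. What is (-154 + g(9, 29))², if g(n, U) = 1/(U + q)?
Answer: 32455809/1369 ≈ 23708.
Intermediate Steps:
q = 8 (q = 8*1 = 8)
g(n, U) = 1/(8 + U) (g(n, U) = 1/(U + 8) = 1/(8 + U))
(-154 + g(9, 29))² = (-154 + 1/(8 + 29))² = (-154 + 1/37)² = (-5697/37)² = 32455809/1369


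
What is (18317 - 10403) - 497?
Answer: 7417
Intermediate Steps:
(18317 - 10403) - 497 = 7914 - 497 = 7417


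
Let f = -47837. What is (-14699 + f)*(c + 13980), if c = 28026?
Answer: -2626887216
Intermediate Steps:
(-14699 + f)*(c + 13980) = (-14699 - 47837)*(28026 + 13980) = -62536*42006 = -2626887216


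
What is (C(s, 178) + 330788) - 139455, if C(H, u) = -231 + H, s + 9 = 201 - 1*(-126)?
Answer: 191420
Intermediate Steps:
s = 318 (s = -9 + (201 - 1*(-126)) = -9 + (201 + 126) = -9 + 327 = 318)
(C(s, 178) + 330788) - 139455 = ((-231 + 318) + 330788) - 139455 = (87 + 330788) - 139455 = 330875 - 139455 = 191420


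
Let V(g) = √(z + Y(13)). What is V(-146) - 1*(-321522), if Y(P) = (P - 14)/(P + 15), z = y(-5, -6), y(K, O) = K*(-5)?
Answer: 321522 + √4893/14 ≈ 3.2153e+5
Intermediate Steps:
y(K, O) = -5*K
z = 25 (z = -5*(-5) = 25)
Y(P) = (-14 + P)/(15 + P)
V(g) = √4893/14 (V(g) = √(25 + (-14 + 13)/(15 + 13)) = √(25 - 1/28) = √(699/28) = √4893/14)
V(-146) - 1*(-321522) = √4893/14 - 1*(-321522) = √4893/14 + 321522 = 321522 + √4893/14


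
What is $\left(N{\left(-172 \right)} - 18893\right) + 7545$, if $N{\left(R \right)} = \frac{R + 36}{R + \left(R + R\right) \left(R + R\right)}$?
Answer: $- \frac{335231302}{29541} \approx -11348.0$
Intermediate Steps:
$N{\left(R \right)} = \frac{36 + R}{R + 4 R^{2}}$ ($N{\left(R \right)} = \frac{36 + R}{R + 2 R 2 R} = \frac{36 + R}{R + 4 R^{2}}$)
$\left(N{\left(-172 \right)} - 18893\right) + 7545 = \left(\frac{36 - 172}{\left(-172\right) \left(1 + 4 \left(-172\right)\right)} - 18893\right) + 7545 = \left(\left(- \frac{1}{172}\right) \frac{1}{1 - 688} \left(-136\right) - 18893\right) + 7545 = \left(\left(- \frac{1}{172}\right) \frac{1}{-687} \left(-136\right) - 18893\right) + 7545 = \left(\left(- \frac{1}{172}\right) \left(- \frac{1}{687}\right) \left(-136\right) - 18893\right) + 7545 = \left(- \frac{34}{29541} - 18893\right) + 7545 = - \frac{558118147}{29541} + 7545 = - \frac{335231302}{29541}$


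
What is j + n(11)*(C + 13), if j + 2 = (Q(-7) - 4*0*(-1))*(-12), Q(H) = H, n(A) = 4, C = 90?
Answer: 494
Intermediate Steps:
j = 82 (j = -2 + (-7 - 4*0*(-1))*(-12) = -2 + (-7 + 0*(-1))*(-12) = -2 + (-7 + 0)*(-12) = -2 - 7*(-12) = -2 + 84 = 82)
j + n(11)*(C + 13) = 82 + 4*(90 + 13) = 82 + 4*103 = 82 + 412 = 494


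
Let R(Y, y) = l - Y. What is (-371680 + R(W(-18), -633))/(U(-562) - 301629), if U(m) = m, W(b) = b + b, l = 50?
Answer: 371594/302191 ≈ 1.2297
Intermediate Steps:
W(b) = 2*b
R(Y, y) = 50 - Y
(-371680 + R(W(-18), -633))/(U(-562) - 301629) = (-371680 + (50 - 2*(-18)))/(-562 - 301629) = (-371680 + (50 - 1*(-36)))/(-302191) = (-371680 + (50 + 36))*(-1/302191) = (-371680 + 86)*(-1/302191) = -371594*(-1/302191) = 371594/302191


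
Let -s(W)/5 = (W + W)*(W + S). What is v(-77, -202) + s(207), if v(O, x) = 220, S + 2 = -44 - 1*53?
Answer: -223340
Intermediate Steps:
S = -99 (S = -2 + (-44 - 1*53) = -2 + (-44 - 53) = -2 - 97 = -99)
s(W) = -10*W*(-99 + W) (s(W) = -5*(W + W)*(W - 99) = -5*2*W*(-99 + W) = -10*W*(-99 + W))
v(-77, -202) + s(207) = 220 + 10*207*(99 - 1*207) = 220 + 10*207*(99 - 207) = 220 + 10*207*(-108) = 220 - 223560 = -223340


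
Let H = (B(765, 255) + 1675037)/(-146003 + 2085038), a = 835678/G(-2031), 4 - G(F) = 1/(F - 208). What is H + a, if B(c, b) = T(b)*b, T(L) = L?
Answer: 3628111092079804/17367936495 ≈ 2.0890e+5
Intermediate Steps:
G(F) = 4 - 1/(-208 + F) (G(F) = 4 - 1/(F - 208) = 4 - 1/(-208 + F))
a = 1871083042/8957 (a = 835678/(((-833 + 4*(-2031))/(-208 - 2031))) = 835678/(((-833 - 8124)/(-2239))) = 835678/((-1/2239*(-8957))) = 835678/(8957/2239) = 835678*(2239/8957) = 1871083042/8957 ≈ 2.0890e+5)
B(c, b) = b² (B(c, b) = b*b = b²)
H = 1740062/1939035 (H = (255² + 1675037)/(-146003 + 2085038) = (65025 + 1675037)/1939035 = 1740062*(1/1939035) = 1740062/1939035 ≈ 0.89739)
H + a = 1740062/1939035 + 1871083042/8957 = 3628111092079804/17367936495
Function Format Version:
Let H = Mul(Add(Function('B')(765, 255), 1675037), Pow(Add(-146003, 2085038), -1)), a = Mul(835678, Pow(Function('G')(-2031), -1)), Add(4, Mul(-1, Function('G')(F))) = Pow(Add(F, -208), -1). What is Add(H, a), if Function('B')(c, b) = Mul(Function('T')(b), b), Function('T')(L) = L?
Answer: Rational(3628111092079804, 17367936495) ≈ 2.0890e+5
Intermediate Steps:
Function('G')(F) = Add(4, Mul(-1, Pow(Add(-208, F), -1))) (Function('G')(F) = Add(4, Mul(-1, Pow(Add(F, -208), -1))) = Add(4, Mul(-1, Pow(Add(-208, F), -1))))
a = Rational(1871083042, 8957) (a = Mul(835678, Pow(Mul(Pow(Add(-208, -2031), -1), Add(-833, Mul(4, -2031))), -1)) = Mul(835678, Pow(Mul(Pow(-2239, -1), Add(-833, -8124)), -1)) = Mul(835678, Pow(Mul(Rational(-1, 2239), -8957), -1)) = Mul(835678, Pow(Rational(8957, 2239), -1)) = Mul(835678, Rational(2239, 8957)) = Rational(1871083042, 8957) ≈ 2.0890e+5)
Function('B')(c, b) = Pow(b, 2) (Function('B')(c, b) = Mul(b, b) = Pow(b, 2))
H = Rational(1740062, 1939035) (H = Mul(Add(Pow(255, 2), 1675037), Pow(Add(-146003, 2085038), -1)) = Mul(Add(65025, 1675037), Pow(1939035, -1)) = Mul(1740062, Rational(1, 1939035)) = Rational(1740062, 1939035) ≈ 0.89739)
Add(H, a) = Add(Rational(1740062, 1939035), Rational(1871083042, 8957)) = Rational(3628111092079804, 17367936495)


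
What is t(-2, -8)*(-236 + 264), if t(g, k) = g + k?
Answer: -280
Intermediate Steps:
t(-2, -8)*(-236 + 264) = (-2 - 8)*(-236 + 264) = -10*28 = -280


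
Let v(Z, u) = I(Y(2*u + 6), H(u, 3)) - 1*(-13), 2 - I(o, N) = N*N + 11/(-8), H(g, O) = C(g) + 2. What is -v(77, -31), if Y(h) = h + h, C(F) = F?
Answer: 6597/8 ≈ 824.63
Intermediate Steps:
Y(h) = 2*h
H(g, O) = 2 + g (H(g, O) = g + 2 = 2 + g)
I(o, N) = 27/8 - N² (I(o, N) = 2 - (N*N + 11/(-8)) = 2 - (N² + 11*(-⅛)) = 2 - (N² - 11/8) = 2 - (-11/8 + N²) = 2 + (11/8 - N²) = 27/8 - N²)
v(Z, u) = 131/8 - (2 + u)² (v(Z, u) = (27/8 - (2 + u)²) - 1*(-13) = (27/8 - (2 + u)²) + 13 = 131/8 - (2 + u)²)
-v(77, -31) = -(131/8 - (2 - 31)²) = -(131/8 - 1*(-29)²) = -(131/8 - 1*841) = -(131/8 - 841) = -1*(-6597/8) = 6597/8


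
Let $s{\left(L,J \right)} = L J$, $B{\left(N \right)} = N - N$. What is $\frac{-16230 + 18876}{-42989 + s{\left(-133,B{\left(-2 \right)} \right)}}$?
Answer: $- \frac{2646}{42989} \approx -0.061551$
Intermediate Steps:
$B{\left(N \right)} = 0$
$s{\left(L,J \right)} = J L$
$\frac{-16230 + 18876}{-42989 + s{\left(-133,B{\left(-2 \right)} \right)}} = \frac{-16230 + 18876}{-42989 + 0 \left(-133\right)} = \frac{2646}{-42989 + 0} = \frac{2646}{-42989} = 2646 \left(- \frac{1}{42989}\right) = - \frac{2646}{42989}$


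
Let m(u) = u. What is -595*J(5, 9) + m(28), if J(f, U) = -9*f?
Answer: 26803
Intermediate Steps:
-595*J(5, 9) + m(28) = -(-5355)*5 + 28 = -595*(-45) + 28 = 26775 + 28 = 26803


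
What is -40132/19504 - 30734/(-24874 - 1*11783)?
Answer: -217920697/178739532 ≈ -1.2192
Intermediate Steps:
-40132/19504 - 30734/(-24874 - 1*11783) = -40132*1/19504 - 30734/(-24874 - 11783) = -10033/4876 - 30734/(-36657) = -10033/4876 - 30734*(-1/36657) = -10033/4876 + 30734/36657 = -217920697/178739532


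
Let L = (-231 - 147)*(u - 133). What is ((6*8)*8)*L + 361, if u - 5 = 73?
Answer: 7983721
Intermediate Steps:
u = 78 (u = 5 + 73 = 78)
L = 20790 (L = (-231 - 147)*(78 - 133) = -378*(-55) = 20790)
((6*8)*8)*L + 361 = ((6*8)*8)*20790 + 361 = (48*8)*20790 + 361 = 384*20790 + 361 = 7983360 + 361 = 7983721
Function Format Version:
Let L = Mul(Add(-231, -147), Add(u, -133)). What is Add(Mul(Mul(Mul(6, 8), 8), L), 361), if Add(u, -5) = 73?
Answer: 7983721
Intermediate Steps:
u = 78 (u = Add(5, 73) = 78)
L = 20790 (L = Mul(Add(-231, -147), Add(78, -133)) = Mul(-378, -55) = 20790)
Add(Mul(Mul(Mul(6, 8), 8), L), 361) = Add(Mul(Mul(Mul(6, 8), 8), 20790), 361) = Add(Mul(Mul(48, 8), 20790), 361) = Add(Mul(384, 20790), 361) = Add(7983360, 361) = 7983721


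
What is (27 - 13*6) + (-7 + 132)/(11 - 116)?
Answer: -1096/21 ≈ -52.190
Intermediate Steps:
(27 - 13*6) + (-7 + 132)/(11 - 116) = (27 - 78) + 125/(-105) = -51 + 125*(-1/105) = -51 - 25/21 = -1096/21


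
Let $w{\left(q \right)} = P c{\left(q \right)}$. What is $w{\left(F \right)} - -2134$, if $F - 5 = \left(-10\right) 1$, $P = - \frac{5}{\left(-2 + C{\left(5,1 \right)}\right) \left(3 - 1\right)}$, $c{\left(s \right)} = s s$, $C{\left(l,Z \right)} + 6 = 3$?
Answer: $\frac{4293}{2} \approx 2146.5$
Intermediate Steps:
$C{\left(l,Z \right)} = -3$ ($C{\left(l,Z \right)} = -6 + 3 = -3$)
$c{\left(s \right)} = s^{2}$
$P = \frac{1}{2}$ ($P = - \frac{5}{\left(-2 - 3\right) \left(3 - 1\right)} = - \frac{5}{\left(-5\right) 2} = - \frac{5}{-10} = \left(-5\right) \left(- \frac{1}{10}\right) = \frac{1}{2} \approx 0.5$)
$F = -5$ ($F = 5 - 10 = -5$)
$w{\left(q \right)} = \frac{q^{2}}{2}$
$w{\left(F \right)} - -2134 = \frac{\left(-5\right)^{2}}{2} - -2134 = \frac{1}{2} \cdot 25 + \left(-29 + 2163\right) = \frac{25}{2} + 2134 = \frac{4293}{2}$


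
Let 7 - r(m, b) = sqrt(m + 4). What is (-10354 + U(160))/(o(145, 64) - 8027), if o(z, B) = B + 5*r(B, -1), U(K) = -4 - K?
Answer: 20846676/15712871 - 26295*sqrt(17)/15712871 ≈ 1.3198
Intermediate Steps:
r(m, b) = 7 - sqrt(4 + m) (r(m, b) = 7 - sqrt(m + 4) = 7 - sqrt(4 + m))
o(z, B) = 35 + B - 5*sqrt(4 + B) (o(z, B) = B + 5*(7 - sqrt(4 + B)) = B + (35 - 5*sqrt(4 + B)) = 35 + B - 5*sqrt(4 + B))
(-10354 + U(160))/(o(145, 64) - 8027) = (-10354 + (-4 - 1*160))/((35 + 64 - 5*sqrt(4 + 64)) - 8027) = (-10354 + (-4 - 160))/((35 + 64 - 10*sqrt(17)) - 8027) = (-10354 - 164)/((35 + 64 - 10*sqrt(17)) - 8027) = -10518/((35 + 64 - 10*sqrt(17)) - 8027) = -10518/((99 - 10*sqrt(17)) - 8027) = -10518/(-7928 - 10*sqrt(17))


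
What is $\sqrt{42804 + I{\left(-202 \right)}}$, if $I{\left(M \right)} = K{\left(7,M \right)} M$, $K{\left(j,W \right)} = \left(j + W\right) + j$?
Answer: $2 \sqrt{20195} \approx 284.22$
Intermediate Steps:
$K{\left(j,W \right)} = W + 2 j$ ($K{\left(j,W \right)} = \left(W + j\right) + j = W + 2 j$)
$I{\left(M \right)} = M \left(14 + M\right)$ ($I{\left(M \right)} = \left(M + 2 \cdot 7\right) M = \left(M + 14\right) M = \left(14 + M\right) M = M \left(14 + M\right)$)
$\sqrt{42804 + I{\left(-202 \right)}} = \sqrt{42804 - 202 \left(14 - 202\right)} = \sqrt{42804 - -37976} = \sqrt{42804 + 37976} = \sqrt{80780} = 2 \sqrt{20195}$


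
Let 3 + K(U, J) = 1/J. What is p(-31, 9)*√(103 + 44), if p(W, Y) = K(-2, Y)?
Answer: -182*√3/9 ≈ -35.026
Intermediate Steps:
K(U, J) = -3 + 1/J
p(W, Y) = -3 + 1/Y
p(-31, 9)*√(103 + 44) = (-3 + 1/9)*√(103 + 44) = (-3 + ⅑)*√147 = -182*√3/9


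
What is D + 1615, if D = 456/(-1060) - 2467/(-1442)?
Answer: 617629317/382130 ≈ 1616.3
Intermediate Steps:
D = 489367/382130 (D = 456*(-1/1060) - 2467*(-1/1442) = -114/265 + 2467/1442 = 489367/382130 ≈ 1.2806)
D + 1615 = 489367/382130 + 1615 = 617629317/382130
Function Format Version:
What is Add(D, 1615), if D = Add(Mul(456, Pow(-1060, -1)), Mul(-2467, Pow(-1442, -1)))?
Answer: Rational(617629317, 382130) ≈ 1616.3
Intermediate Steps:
D = Rational(489367, 382130) (D = Add(Mul(456, Rational(-1, 1060)), Mul(-2467, Rational(-1, 1442))) = Add(Rational(-114, 265), Rational(2467, 1442)) = Rational(489367, 382130) ≈ 1.2806)
Add(D, 1615) = Add(Rational(489367, 382130), 1615) = Rational(617629317, 382130)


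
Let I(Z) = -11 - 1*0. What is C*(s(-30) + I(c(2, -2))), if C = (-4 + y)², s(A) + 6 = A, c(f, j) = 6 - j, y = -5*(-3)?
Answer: -5687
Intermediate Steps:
y = 15
s(A) = -6 + A
I(Z) = -11 (I(Z) = -11 + 0 = -11)
C = 121 (C = (-4 + 15)² = 11² = 121)
C*(s(-30) + I(c(2, -2))) = 121*((-6 - 30) - 11) = 121*(-36 - 11) = 121*(-47) = -5687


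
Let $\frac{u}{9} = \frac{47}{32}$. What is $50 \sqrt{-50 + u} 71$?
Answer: $\frac{1775 i \sqrt{2354}}{4} \approx 21530.0 i$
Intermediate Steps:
$u = \frac{423}{32}$ ($u = 9 \cdot \frac{47}{32} = \frac{423}{32} \approx 13.219$)
$50 \sqrt{-50 + u} 71 = 50 \sqrt{-50 + \frac{423}{32}} \cdot 71 = 50 \sqrt{- \frac{1177}{32}} \cdot 71 = 50 \frac{i \sqrt{2354}}{8} \cdot 71 = \frac{25 i \sqrt{2354}}{4} \cdot 71 = \frac{1775 i \sqrt{2354}}{4}$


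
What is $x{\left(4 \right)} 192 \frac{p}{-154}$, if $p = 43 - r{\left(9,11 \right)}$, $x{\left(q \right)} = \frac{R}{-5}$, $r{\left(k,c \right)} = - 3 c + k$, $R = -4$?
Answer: $- \frac{25728}{385} \approx -66.826$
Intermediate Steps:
$r{\left(k,c \right)} = k - 3 c$
$x{\left(q \right)} = \frac{4}{5}$ ($x{\left(q \right)} = - \frac{4}{-5} = \left(-4\right) \left(- \frac{1}{5}\right) = \frac{4}{5}$)
$p = 67$ ($p = 43 - \left(9 - 33\right) = 43 - -24 = 43 + 24 = 67$)
$x{\left(4 \right)} 192 \frac{p}{-154} = \frac{4}{5} \cdot 192 \frac{67}{-154} = \frac{768 \cdot 67 \left(- \frac{1}{154}\right)}{5} = \frac{768}{5} \left(- \frac{67}{154}\right) = - \frac{25728}{385}$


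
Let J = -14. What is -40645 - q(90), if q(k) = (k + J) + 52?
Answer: -40773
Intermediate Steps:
q(k) = 38 + k (q(k) = (k - 14) + 52 = (-14 + k) + 52 = 38 + k)
-40645 - q(90) = -40645 - (38 + 90) = -40645 - 1*128 = -40645 - 128 = -40773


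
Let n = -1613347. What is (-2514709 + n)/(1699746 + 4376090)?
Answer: -1032014/1518959 ≈ -0.67942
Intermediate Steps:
(-2514709 + n)/(1699746 + 4376090) = (-2514709 - 1613347)/(1699746 + 4376090) = -4128056/6075836 = -4128056*1/6075836 = -1032014/1518959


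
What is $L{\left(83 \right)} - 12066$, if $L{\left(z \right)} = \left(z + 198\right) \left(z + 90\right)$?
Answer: $36547$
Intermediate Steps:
$L{\left(z \right)} = \left(90 + z\right) \left(198 + z\right)$ ($L{\left(z \right)} = \left(198 + z\right) \left(90 + z\right) = \left(90 + z\right) \left(198 + z\right)$)
$L{\left(83 \right)} - 12066 = \left(17820 + 83^{2} + 288 \cdot 83\right) - 12066 = \left(17820 + 6889 + 23904\right) - 12066 = 48613 - 12066 = 36547$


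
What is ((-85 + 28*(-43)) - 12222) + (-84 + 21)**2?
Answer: -9542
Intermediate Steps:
((-85 + 28*(-43)) - 12222) + (-84 + 21)**2 = ((-85 - 1204) - 12222) + (-63)**2 = (-1289 - 12222) + 3969 = -13511 + 3969 = -9542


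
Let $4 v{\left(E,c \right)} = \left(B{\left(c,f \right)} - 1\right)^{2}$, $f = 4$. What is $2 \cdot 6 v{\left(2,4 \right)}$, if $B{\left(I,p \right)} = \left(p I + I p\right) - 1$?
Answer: $2700$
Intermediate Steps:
$B{\left(I,p \right)} = -1 + 2 I p$ ($B{\left(I,p \right)} = \left(I p + I p\right) - 1 = 2 I p - 1 = -1 + 2 I p$)
$v{\left(E,c \right)} = \frac{\left(-2 + 8 c\right)^{2}}{4}$ ($v{\left(E,c \right)} = \frac{\left(\left(-1 + 2 c 4\right) - 1\right)^{2}}{4} = \frac{\left(\left(-1 + 8 c\right) - 1\right)^{2}}{4} = \frac{\left(-2 + 8 c\right)^{2}}{4}$)
$2 \cdot 6 v{\left(2,4 \right)} = 2 \cdot 6 \left(-1 + 4 \cdot 4\right)^{2} = 12 \left(-1 + 16\right)^{2} = 12 \cdot 15^{2} = 12 \cdot 225 = 2700$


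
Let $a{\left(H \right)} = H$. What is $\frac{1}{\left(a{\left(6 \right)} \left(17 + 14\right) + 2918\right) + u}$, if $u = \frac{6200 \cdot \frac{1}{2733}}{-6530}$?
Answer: $\frac{1784649}{5539549876} \approx 0.00032216$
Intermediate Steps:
$u = - \frac{620}{1784649}$ ($u = 6200 \cdot \frac{1}{2733} \left(- \frac{1}{6530}\right) = \frac{6200}{2733} \left(- \frac{1}{6530}\right) = - \frac{620}{1784649} \approx -0.00034741$)
$\frac{1}{\left(a{\left(6 \right)} \left(17 + 14\right) + 2918\right) + u} = \frac{1}{\left(6 \left(17 + 14\right) + 2918\right) - \frac{620}{1784649}} = \frac{1}{\left(6 \cdot 31 + 2918\right) - \frac{620}{1784649}} = \frac{1}{\left(186 + 2918\right) - \frac{620}{1784649}} = \frac{1}{3104 - \frac{620}{1784649}} = \frac{1}{\frac{5539549876}{1784649}} = \frac{1784649}{5539549876}$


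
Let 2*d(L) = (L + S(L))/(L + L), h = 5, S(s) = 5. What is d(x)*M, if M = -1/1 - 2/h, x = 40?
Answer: -63/160 ≈ -0.39375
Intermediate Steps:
d(L) = (5 + L)/(4*L) (d(L) = ((L + 5)/(L + L))/2 = ((5 + L)/((2*L)))/2 = ((5 + L)*(1/(2*L)))/2 = ((5 + L)/(2*L))/2 = (5 + L)/(4*L))
M = -7/5 (M = -1/1 - 2/5 = -1*1 - 2*1/5 = -1 - 2/5 = -7/5 ≈ -1.4000)
d(x)*M = ((1/4)*(5 + 40)/40)*(-7/5) = ((1/4)*(1/40)*45)*(-7/5) = (9/32)*(-7/5) = -63/160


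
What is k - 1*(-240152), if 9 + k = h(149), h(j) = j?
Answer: 240292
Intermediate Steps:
k = 140 (k = -9 + 149 = 140)
k - 1*(-240152) = 140 - 1*(-240152) = 140 + 240152 = 240292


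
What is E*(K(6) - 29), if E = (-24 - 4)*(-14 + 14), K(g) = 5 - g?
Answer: 0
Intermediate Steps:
E = 0 (E = -28*0 = 0)
E*(K(6) - 29) = 0*((5 - 1*6) - 29) = 0*((5 - 6) - 29) = 0*(-1 - 29) = 0*(-30) = 0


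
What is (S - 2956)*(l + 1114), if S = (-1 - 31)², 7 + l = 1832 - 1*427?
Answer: -4853184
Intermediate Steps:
l = 1398 (l = -7 + (1832 - 1*427) = -7 + (1832 - 427) = -7 + 1405 = 1398)
S = 1024 (S = (-32)² = 1024)
(S - 2956)*(l + 1114) = (1024 - 2956)*(1398 + 1114) = -1932*2512 = -4853184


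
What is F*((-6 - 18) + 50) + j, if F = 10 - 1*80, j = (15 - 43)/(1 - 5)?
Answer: -1813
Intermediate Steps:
j = 7 (j = -28/(-4) = -28*(-¼) = 7)
F = -70 (F = 10 - 80 = -70)
F*((-6 - 18) + 50) + j = -70*((-6 - 18) + 50) + 7 = -70*(-24 + 50) + 7 = -70*26 + 7 = -1820 + 7 = -1813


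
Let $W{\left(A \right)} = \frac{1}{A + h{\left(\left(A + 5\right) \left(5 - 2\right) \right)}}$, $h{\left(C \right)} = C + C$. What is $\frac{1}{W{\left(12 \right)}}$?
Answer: $114$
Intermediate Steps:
$h{\left(C \right)} = 2 C$
$W{\left(A \right)} = \frac{1}{30 + 7 A}$ ($W{\left(A \right)} = \frac{1}{A + 2 \left(A + 5\right) \left(5 - 2\right)} = \frac{1}{A + 2 \left(5 + A\right) 3} = \frac{1}{A + 2 \left(15 + 3 A\right)} = \frac{1}{A + \left(30 + 6 A\right)} = \frac{1}{30 + 7 A}$)
$\frac{1}{W{\left(12 \right)}} = \frac{1}{\frac{1}{30 + 7 \cdot 12}} = \frac{1}{\frac{1}{30 + 84}} = \frac{1}{\frac{1}{114}} = 114$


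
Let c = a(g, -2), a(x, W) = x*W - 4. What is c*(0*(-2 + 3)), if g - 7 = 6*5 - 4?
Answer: 0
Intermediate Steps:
g = 33 (g = 7 + (6*5 - 4) = 7 + (30 - 4) = 7 + 26 = 33)
a(x, W) = -4 + W*x (a(x, W) = W*x - 4 = -4 + W*x)
c = -70 (c = -4 - 2*33 = -4 - 66 = -70)
c*(0*(-2 + 3)) = -0*(-2 + 3) = -0 = -70*0 = 0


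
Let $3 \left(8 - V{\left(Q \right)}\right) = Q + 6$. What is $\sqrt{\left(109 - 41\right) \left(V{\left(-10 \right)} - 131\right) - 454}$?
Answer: $\frac{i \sqrt{78546}}{3} \approx 93.42 i$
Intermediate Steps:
$V{\left(Q \right)} = 6 - \frac{Q}{3}$ ($V{\left(Q \right)} = 8 - \frac{Q + 6}{3} = 8 - \frac{6 + Q}{3} = 8 - \left(2 + \frac{Q}{3}\right) = 6 - \frac{Q}{3}$)
$\sqrt{\left(109 - 41\right) \left(V{\left(-10 \right)} - 131\right) - 454} = \sqrt{\left(109 - 41\right) \left(\left(6 - - \frac{10}{3}\right) - 131\right) - 454} = \sqrt{68 \left(\left(6 + \frac{10}{3}\right) - 131\right) - 454} = \sqrt{68 \left(\frac{28}{3} - 131\right) - 454} = \sqrt{68 \left(- \frac{365}{3}\right) - 454} = \sqrt{- \frac{24820}{3} - 454} = \sqrt{- \frac{26182}{3}} = \frac{i \sqrt{78546}}{3}$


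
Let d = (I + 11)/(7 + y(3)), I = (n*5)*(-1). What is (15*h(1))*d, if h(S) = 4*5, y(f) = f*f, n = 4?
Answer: -675/4 ≈ -168.75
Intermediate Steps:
y(f) = f²
I = -20 (I = (4*5)*(-1) = 20*(-1) = -20)
h(S) = 20
d = -9/16 (d = (-20 + 11)/(7 + 3²) = -9/(7 + 9) = -9/16 ≈ -0.56250)
(15*h(1))*d = (15*20)*(-9/16) = 300*(-9/16) = -675/4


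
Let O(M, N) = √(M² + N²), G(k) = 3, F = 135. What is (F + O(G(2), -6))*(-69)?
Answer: -9315 - 207*√5 ≈ -9777.9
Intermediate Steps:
(F + O(G(2), -6))*(-69) = (135 + √(3² + (-6)²))*(-69) = (135 + √(9 + 36))*(-69) = (135 + √45)*(-69) = (135 + 3*√5)*(-69) = -9315 - 207*√5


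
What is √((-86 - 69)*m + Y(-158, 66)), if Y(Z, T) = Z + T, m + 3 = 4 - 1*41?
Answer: 2*√1527 ≈ 78.154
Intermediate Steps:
m = -40 (m = -3 + (4 - 1*41) = -3 + (4 - 41) = -3 - 37 = -40)
Y(Z, T) = T + Z
√((-86 - 69)*m + Y(-158, 66)) = √((-86 - 69)*(-40) + (66 - 158)) = √(-155*(-40) - 92) = √(6200 - 92) = √6108 = 2*√1527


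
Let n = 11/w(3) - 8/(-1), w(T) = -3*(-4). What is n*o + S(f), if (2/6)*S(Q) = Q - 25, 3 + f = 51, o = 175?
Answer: 19553/12 ≈ 1629.4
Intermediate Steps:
f = 48 (f = -3 + 51 = 48)
S(Q) = -75 + 3*Q (S(Q) = 3*(Q - 25) = 3*(-25 + Q) = -75 + 3*Q)
w(T) = 12
n = 107/12 (n = 11/12 - 8/(-1) = 11*(1/12) - 8*(-1) = 11/12 + 8 = 107/12 ≈ 8.9167)
n*o + S(f) = (107/12)*175 + (-75 + 3*48) = 18725/12 + (-75 + 144) = 18725/12 + 69 = 19553/12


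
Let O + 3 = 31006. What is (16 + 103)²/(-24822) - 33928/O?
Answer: -183027757/109936638 ≈ -1.6648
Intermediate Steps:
O = 31003 (O = -3 + 31006 = 31003)
(16 + 103)²/(-24822) - 33928/O = (16 + 103)²/(-24822) - 33928/31003 = 119²*(-1/24822) - 33928*1/31003 = 14161*(-1/24822) - 33928/31003 = -2023/3546 - 33928/31003 = -183027757/109936638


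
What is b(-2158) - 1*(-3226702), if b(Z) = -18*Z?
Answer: 3265546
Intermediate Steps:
b(-2158) - 1*(-3226702) = -18*(-2158) - 1*(-3226702) = 38844 + 3226702 = 3265546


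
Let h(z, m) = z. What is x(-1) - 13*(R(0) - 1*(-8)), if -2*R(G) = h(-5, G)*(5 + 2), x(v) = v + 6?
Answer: -653/2 ≈ -326.50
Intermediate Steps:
x(v) = 6 + v
R(G) = 35/2 (R(G) = -(-5)*(5 + 2)/2 = -(-5)*7/2 = -½*(-35) = 35/2)
x(-1) - 13*(R(0) - 1*(-8)) = (6 - 1) - 13*(35/2 - 1*(-8)) = 5 - 13*(35/2 + 8) = 5 - 13*51/2 = 5 - 663/2 = -653/2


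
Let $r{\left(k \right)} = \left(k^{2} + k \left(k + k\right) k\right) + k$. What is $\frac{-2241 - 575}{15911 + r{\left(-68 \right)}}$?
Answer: $\frac{2816}{608397} \approx 0.0046286$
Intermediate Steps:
$r{\left(k \right)} = k + k^{2} + 2 k^{3}$ ($r{\left(k \right)} = \left(k^{2} + k 2 k k\right) + k = \left(k^{2} + 2 k^{2} k\right) + k = \left(k^{2} + 2 k^{3}\right) + k = k + k^{2} + 2 k^{3}$)
$\frac{-2241 - 575}{15911 + r{\left(-68 \right)}} = \frac{-2241 - 575}{15911 - 68 \left(1 - 68 + 2 \left(-68\right)^{2}\right)} = - \frac{2816}{15911 - 68 \left(1 - 68 + 2 \cdot 4624\right)} = - \frac{2816}{15911 - 68 \left(1 - 68 + 9248\right)} = - \frac{2816}{15911 - 624308} = - \frac{2816}{-608397} = \left(-2816\right) \left(- \frac{1}{608397}\right) = \frac{2816}{608397}$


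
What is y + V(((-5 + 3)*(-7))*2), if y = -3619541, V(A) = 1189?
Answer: -3618352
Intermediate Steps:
y + V(((-5 + 3)*(-7))*2) = -3619541 + 1189 = -3618352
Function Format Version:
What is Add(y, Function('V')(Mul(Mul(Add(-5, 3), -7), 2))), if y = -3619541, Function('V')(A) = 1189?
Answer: -3618352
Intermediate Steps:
Add(y, Function('V')(Mul(Mul(Add(-5, 3), -7), 2))) = Add(-3619541, 1189) = -3618352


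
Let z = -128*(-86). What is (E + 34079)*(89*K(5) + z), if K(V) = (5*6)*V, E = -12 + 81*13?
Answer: 855452960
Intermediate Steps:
z = 11008
E = 1041 (E = -12 + 1053 = 1041)
K(V) = 30*V
(E + 34079)*(89*K(5) + z) = (1041 + 34079)*(89*(30*5) + 11008) = 35120*(89*150 + 11008) = 35120*(13350 + 11008) = 35120*24358 = 855452960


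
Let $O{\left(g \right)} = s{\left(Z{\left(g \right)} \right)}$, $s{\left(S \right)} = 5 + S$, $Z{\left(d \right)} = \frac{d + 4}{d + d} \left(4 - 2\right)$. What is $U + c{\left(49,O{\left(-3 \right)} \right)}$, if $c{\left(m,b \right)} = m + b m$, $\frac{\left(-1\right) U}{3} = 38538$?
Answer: $- \frac{346009}{3} \approx -1.1534 \cdot 10^{5}$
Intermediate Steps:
$U = -115614$ ($U = \left(-3\right) 38538 = -115614$)
$Z{\left(d \right)} = \frac{4 + d}{d}$ ($Z{\left(d \right)} = \frac{4 + d}{2 d} 2 = \frac{4 + d}{d}$)
$O{\left(g \right)} = 5 + \frac{4 + g}{g}$
$U + c{\left(49,O{\left(-3 \right)} \right)} = -115614 + 49 \left(1 + \left(6 + \frac{4}{-3}\right)\right) = -115614 + 49 \left(1 + \left(6 + 4 \left(- \frac{1}{3}\right)\right)\right) = -115614 + 49 \left(1 + \left(6 - \frac{4}{3}\right)\right) = -115614 + 49 \left(1 + \frac{14}{3}\right) = -115614 + 49 \cdot \frac{17}{3} = -115614 + \frac{833}{3} = - \frac{346009}{3}$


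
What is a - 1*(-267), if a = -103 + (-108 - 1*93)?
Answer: -37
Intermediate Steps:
a = -304 (a = -103 + (-108 - 93) = -103 - 201 = -304)
a - 1*(-267) = -304 - 1*(-267) = -304 + 267 = -37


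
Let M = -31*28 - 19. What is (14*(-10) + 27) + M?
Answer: -1000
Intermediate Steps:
M = -887 (M = -868 - 19 = -887)
(14*(-10) + 27) + M = (14*(-10) + 27) - 887 = (-140 + 27) - 887 = -113 - 887 = -1000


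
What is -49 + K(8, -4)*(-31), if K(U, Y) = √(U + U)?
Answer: -173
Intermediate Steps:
K(U, Y) = √2*√U (K(U, Y) = √(2*U) = √2*√U)
-49 + K(8, -4)*(-31) = -49 + (√2*√8)*(-31) = -49 + (√2*(2*√2))*(-31) = -49 + 4*(-31) = -49 - 124 = -173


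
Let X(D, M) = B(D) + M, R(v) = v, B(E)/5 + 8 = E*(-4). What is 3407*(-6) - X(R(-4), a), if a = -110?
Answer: -20372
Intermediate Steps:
B(E) = -40 - 20*E (B(E) = -40 + 5*(E*(-4)) = -40 + 5*(-4*E) = -40 - 20*E)
X(D, M) = -40 + M - 20*D (X(D, M) = (-40 - 20*D) + M = -40 + M - 20*D)
3407*(-6) - X(R(-4), a) = 3407*(-6) - (-40 - 110 - 20*(-4)) = -20442 - (-40 - 110 + 80) = -20442 - 1*(-70) = -20442 + 70 = -20372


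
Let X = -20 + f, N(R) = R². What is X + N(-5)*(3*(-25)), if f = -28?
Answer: -1923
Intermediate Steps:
X = -48 (X = -20 - 28 = -48)
X + N(-5)*(3*(-25)) = -48 + (-5)²*(3*(-25)) = -48 + 25*(-75) = -48 - 1875 = -1923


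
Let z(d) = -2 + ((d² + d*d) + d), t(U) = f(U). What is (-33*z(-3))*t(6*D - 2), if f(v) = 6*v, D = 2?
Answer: -25740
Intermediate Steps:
t(U) = 6*U
z(d) = -2 + d + 2*d² (z(d) = -2 + ((d² + d²) + d) = -2 + (2*d² + d) = -2 + (d + 2*d²) = -2 + d + 2*d²)
(-33*z(-3))*t(6*D - 2) = (-33*(-2 - 3 + 2*(-3)²))*(6*(6*2 - 2)) = (-33*(-2 - 3 + 2*9))*(6*(12 - 2)) = (-33*(-2 - 3 + 18))*(6*10) = -33*13*60 = -429*60 = -25740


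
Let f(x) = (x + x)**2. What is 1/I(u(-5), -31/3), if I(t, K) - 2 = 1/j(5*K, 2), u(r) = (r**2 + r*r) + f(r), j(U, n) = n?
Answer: 2/5 ≈ 0.40000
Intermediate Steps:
f(x) = 4*x**2 (f(x) = (2*x)**2 = 4*x**2)
u(r) = 6*r**2 (u(r) = (r**2 + r*r) + 4*r**2 = (r**2 + r**2) + 4*r**2 = 2*r**2 + 4*r**2 = 6*r**2)
I(t, K) = 5/2 (I(t, K) = 2 + 1/2 = 5/2)
1/I(u(-5), -31/3) = 1/(5/2) = 2/5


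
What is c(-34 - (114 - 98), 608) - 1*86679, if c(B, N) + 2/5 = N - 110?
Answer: -430907/5 ≈ -86181.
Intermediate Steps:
c(B, N) = -552/5 + N (c(B, N) = -⅖ + (N - 110) = -⅖ + (-110 + N) = -552/5 + N)
c(-34 - (114 - 98), 608) - 1*86679 = (-552/5 + 608) - 1*86679 = 2488/5 - 86679 = -430907/5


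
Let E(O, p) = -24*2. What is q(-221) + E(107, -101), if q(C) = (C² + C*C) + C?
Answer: 97413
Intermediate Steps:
E(O, p) = -48
q(C) = C + 2*C² (q(C) = (C² + C²) + C = 2*C² + C = C + 2*C²)
q(-221) + E(107, -101) = -221*(1 + 2*(-221)) - 48 = -221*(1 - 442) - 48 = -221*(-441) - 48 = 97461 - 48 = 97413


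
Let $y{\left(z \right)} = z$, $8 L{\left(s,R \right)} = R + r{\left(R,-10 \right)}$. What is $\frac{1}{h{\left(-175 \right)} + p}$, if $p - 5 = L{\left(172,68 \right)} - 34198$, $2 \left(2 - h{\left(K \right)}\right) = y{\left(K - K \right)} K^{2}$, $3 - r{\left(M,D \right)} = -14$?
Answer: $- \frac{8}{273443} \approx -2.9257 \cdot 10^{-5}$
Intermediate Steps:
$r{\left(M,D \right)} = 17$ ($r{\left(M,D \right)} = 3 - -14 = 3 + 14 = 17$)
$L{\left(s,R \right)} = \frac{17}{8} + \frac{R}{8}$ ($L{\left(s,R \right)} = \frac{R + 17}{8} = \frac{17 + R}{8} = \frac{17}{8} + \frac{R}{8}$)
$h{\left(K \right)} = 2$ ($h{\left(K \right)} = 2 - \frac{\left(K - K\right) K^{2}}{2} = 2 - \frac{0 K^{2}}{2} = 2 - 0 = 2 + 0 = 2$)
$p = - \frac{273459}{8}$ ($p = 5 + \left(\left(\frac{17}{8} + \frac{1}{8} \cdot 68\right) - 34198\right) = 5 + \left(\left(\frac{17}{8} + \frac{17}{2}\right) - 34198\right) = 5 + \left(\frac{85}{8} - 34198\right) = 5 - \frac{273499}{8} = - \frac{273459}{8} \approx -34182.0$)
$\frac{1}{h{\left(-175 \right)} + p} = \frac{1}{2 - \frac{273459}{8}} = \frac{1}{- \frac{273443}{8}} = - \frac{8}{273443}$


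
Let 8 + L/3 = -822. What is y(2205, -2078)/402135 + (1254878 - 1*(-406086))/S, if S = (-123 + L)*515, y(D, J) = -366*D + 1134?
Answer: -116828131724/36076737255 ≈ -3.2383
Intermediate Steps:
L = -2490 (L = -24 + 3*(-822) = -24 - 2466 = -2490)
y(D, J) = 1134 - 366*D
S = -1345695 (S = (-123 - 2490)*515 = -2613*515 = -1345695)
y(2205, -2078)/402135 + (1254878 - 1*(-406086))/S = (1134 - 366*2205)/402135 + (1254878 - 1*(-406086))/(-1345695) = (1134 - 807030)*(1/402135) + (1254878 + 406086)*(-1/1345695) = -805896*1/402135 + 1660964*(-1/1345695) = -268632/134045 - 1660964/1345695 = -116828131724/36076737255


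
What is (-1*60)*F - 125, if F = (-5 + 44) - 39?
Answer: -125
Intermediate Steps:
F = 0 (F = 39 - 39 = 0)
(-1*60)*F - 125 = -1*60*0 - 125 = -60*0 - 125 = 0 - 125 = -125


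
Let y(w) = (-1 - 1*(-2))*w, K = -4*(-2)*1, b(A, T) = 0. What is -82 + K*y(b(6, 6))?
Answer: -82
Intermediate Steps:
K = 8 (K = 8*1 = 8)
y(w) = w (y(w) = (-1 + 2)*w = 1*w = w)
-82 + K*y(b(6, 6)) = -82 + 8*0 = -82 + 0 = -82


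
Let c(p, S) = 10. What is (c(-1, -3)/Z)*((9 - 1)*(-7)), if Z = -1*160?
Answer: 7/2 ≈ 3.5000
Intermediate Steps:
Z = -160
(c(-1, -3)/Z)*((9 - 1)*(-7)) = (10/(-160))*((9 - 1)*(-7)) = (10*(-1/160))*(8*(-7)) = -1/16*(-56) = 7/2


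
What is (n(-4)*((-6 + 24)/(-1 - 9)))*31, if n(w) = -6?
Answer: 1674/5 ≈ 334.80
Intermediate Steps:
(n(-4)*((-6 + 24)/(-1 - 9)))*31 = -6*(-6 + 24)/(-1 - 9)*31 = -108/(-10)*31 = -108*(-1)/10*31 = -6*(-9/5)*31 = (54/5)*31 = 1674/5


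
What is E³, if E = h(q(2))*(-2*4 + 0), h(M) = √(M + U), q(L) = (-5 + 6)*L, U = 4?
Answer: -3072*√6 ≈ -7524.8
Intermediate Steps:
q(L) = L (q(L) = 1*L = L)
h(M) = √(4 + M) (h(M) = √(M + 4) = √(4 + M))
E = -8*√6 (E = √(4 + 2)*(-2*4 + 0) = √6*(-8 + 0) = √6*(-8) = -8*√6 ≈ -19.596)
E³ = (-8*√6)³ = -3072*√6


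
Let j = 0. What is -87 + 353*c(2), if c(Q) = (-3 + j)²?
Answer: 3090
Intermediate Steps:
c(Q) = 9 (c(Q) = (-3 + 0)² = (-3)² = 9)
-87 + 353*c(2) = -87 + 353*9 = -87 + 3177 = 3090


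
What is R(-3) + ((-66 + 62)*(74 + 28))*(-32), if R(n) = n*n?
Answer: 13065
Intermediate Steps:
R(n) = n²
R(-3) + ((-66 + 62)*(74 + 28))*(-32) = (-3)² + ((-66 + 62)*(74 + 28))*(-32) = 9 - 4*102*(-32) = 9 - 408*(-32) = 9 + 13056 = 13065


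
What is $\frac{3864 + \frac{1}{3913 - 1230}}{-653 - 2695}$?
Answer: $- \frac{334423}{289764} \approx -1.1541$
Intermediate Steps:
$\frac{3864 + \frac{1}{3913 - 1230}}{-653 - 2695} = \frac{3864 + \frac{1}{3913 + \left(-1407 + 177\right)}}{-3348} = \left(3864 + \frac{1}{3913 - 1230}\right) \left(- \frac{1}{3348}\right) = \left(3864 + \frac{1}{2683}\right) \left(- \frac{1}{3348}\right) = \frac{10367113}{2683} \left(- \frac{1}{3348}\right) = - \frac{334423}{289764}$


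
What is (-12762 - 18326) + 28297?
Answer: -2791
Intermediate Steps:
(-12762 - 18326) + 28297 = -31088 + 28297 = -2791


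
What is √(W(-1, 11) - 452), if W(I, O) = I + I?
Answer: I*√454 ≈ 21.307*I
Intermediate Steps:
W(I, O) = 2*I
√(W(-1, 11) - 452) = √(2*(-1) - 452) = √(-2 - 452) = √(-454) = I*√454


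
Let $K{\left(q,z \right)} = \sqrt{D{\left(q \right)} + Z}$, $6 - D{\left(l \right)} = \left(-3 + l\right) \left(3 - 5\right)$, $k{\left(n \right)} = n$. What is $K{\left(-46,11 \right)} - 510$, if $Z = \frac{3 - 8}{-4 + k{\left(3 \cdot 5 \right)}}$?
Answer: $-510 + \frac{3 i \sqrt{1243}}{11} \approx -510.0 + 9.6153 i$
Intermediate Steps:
$D{\left(l \right)} = 2 l$ ($D{\left(l \right)} = 6 - \left(-3 + l\right) \left(3 - 5\right) = 6 - \left(-3 + l\right) \left(-2\right) = 6 - \left(6 - 2 l\right) = 6 + \left(-6 + 2 l\right) = 2 l$)
$Z = - \frac{5}{11}$ ($Z = \frac{3 - 8}{-4 + 3 \cdot 5} = - \frac{5}{-4 + 15} = - \frac{5}{11} \approx -0.45455$)
$K{\left(q,z \right)} = \sqrt{- \frac{5}{11} + 2 q}$ ($K{\left(q,z \right)} = \sqrt{2 q - \frac{5}{11}} = \sqrt{- \frac{5}{11} + 2 q}$)
$K{\left(-46,11 \right)} - 510 = \frac{\sqrt{-55 + 242 \left(-46\right)}}{11} - 510 = \frac{\sqrt{-55 - 11132}}{11} - 510 = \frac{\sqrt{-11187}}{11} - 510 = \frac{3 i \sqrt{1243}}{11} - 510 = -510 + \frac{3 i \sqrt{1243}}{11}$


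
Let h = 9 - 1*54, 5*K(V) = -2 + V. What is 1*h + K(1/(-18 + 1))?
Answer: -772/17 ≈ -45.412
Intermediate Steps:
K(V) = -⅖ + V/5 (K(V) = (-2 + V)/5 = -⅖ + V/5)
h = -45 (h = 9 - 54 = -45)
1*h + K(1/(-18 + 1)) = 1*(-45) + (-⅖ + 1/(5*(-18 + 1))) = -45 + (-⅖ + (⅕)/(-17)) = -45 + (-⅖ + (⅕)*(-1/17)) = -45 + (-⅖ - 1/85) = -45 - 7/17 = -772/17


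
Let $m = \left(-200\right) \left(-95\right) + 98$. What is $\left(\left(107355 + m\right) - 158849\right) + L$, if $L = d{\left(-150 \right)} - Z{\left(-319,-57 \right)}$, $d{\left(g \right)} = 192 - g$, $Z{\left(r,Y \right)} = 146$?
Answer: $-32200$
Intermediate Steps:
$m = 19098$ ($m = 19000 + 98 = 19098$)
$L = 196$ ($L = \left(192 - -150\right) - 146 = \left(192 + 150\right) - 146 = 342 - 146 = 196$)
$\left(\left(107355 + m\right) - 158849\right) + L = \left(\left(107355 + 19098\right) - 158849\right) + 196 = \left(126453 - 158849\right) + 196 = -32396 + 196 = -32200$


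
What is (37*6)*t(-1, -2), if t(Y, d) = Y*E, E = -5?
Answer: 1110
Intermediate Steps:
t(Y, d) = -5*Y (t(Y, d) = Y*(-5) = -5*Y)
(37*6)*t(-1, -2) = (37*6)*(-5*(-1)) = 222*5 = 1110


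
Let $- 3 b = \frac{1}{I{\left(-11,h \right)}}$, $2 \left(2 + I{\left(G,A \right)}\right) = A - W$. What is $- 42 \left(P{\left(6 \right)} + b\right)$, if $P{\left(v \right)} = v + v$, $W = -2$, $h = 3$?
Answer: $-476$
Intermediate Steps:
$I{\left(G,A \right)} = -1 + \frac{A}{2}$ ($I{\left(G,A \right)} = -2 + \frac{A - -2}{2} = -2 + \frac{A + 2}{2} = -2 + \frac{2 + A}{2} = -2 + \left(1 + \frac{A}{2}\right) = -1 + \frac{A}{2}$)
$P{\left(v \right)} = 2 v$
$b = - \frac{2}{3}$ ($b = - \frac{1}{3 \left(-1 + \frac{1}{2} \cdot 3\right)} = - \frac{1}{3 \left(-1 + \frac{3}{2}\right)} = - \frac{\frac{1}{\frac{1}{2}}}{3} = \left(- \frac{1}{3}\right) 2 = - \frac{2}{3} \approx -0.66667$)
$- 42 \left(P{\left(6 \right)} + b\right) = - 42 \left(2 \cdot 6 - \frac{2}{3}\right) = - 42 \left(12 - \frac{2}{3}\right) = \left(-42\right) \frac{34}{3} = -476$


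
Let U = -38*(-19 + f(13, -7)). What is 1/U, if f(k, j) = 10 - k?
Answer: 1/836 ≈ 0.0011962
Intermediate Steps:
U = 836 (U = -38*(-19 + (10 - 1*13)) = -38*(-19 + (10 - 13)) = -38*(-19 - 3) = -38*(-22) = 836)
1/U = 1/836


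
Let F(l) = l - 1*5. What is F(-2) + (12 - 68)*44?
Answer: -2471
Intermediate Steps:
F(l) = -5 + l (F(l) = l - 5 = -5 + l)
F(-2) + (12 - 68)*44 = (-5 - 2) + (12 - 68)*44 = -7 - 56*44 = -7 - 2464 = -2471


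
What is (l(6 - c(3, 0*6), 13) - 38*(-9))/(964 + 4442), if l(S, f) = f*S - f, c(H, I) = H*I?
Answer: 407/5406 ≈ 0.075287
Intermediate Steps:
l(S, f) = -f + S*f (l(S, f) = S*f - f = -f + S*f)
(l(6 - c(3, 0*6), 13) - 38*(-9))/(964 + 4442) = (13*(-1 + (6 - 3*0*6)) - 38*(-9))/(964 + 4442) = (13*(-1 + (6 - 3*0)) + 342)/5406 = (13*(-1 + (6 - 1*0)) + 342)*(1/5406) = (13*(-1 + (6 + 0)) + 342)*(1/5406) = (13*(-1 + 6) + 342)*(1/5406) = (13*5 + 342)*(1/5406) = (65 + 342)*(1/5406) = 407*(1/5406) = 407/5406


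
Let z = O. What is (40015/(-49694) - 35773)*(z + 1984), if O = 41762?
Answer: -38884583072421/24847 ≈ -1.5650e+9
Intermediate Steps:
z = 41762
(40015/(-49694) - 35773)*(z + 1984) = (40015/(-49694) - 35773)*(41762 + 1984) = (40015*(-1/49694) - 35773)*43746 = (-40015/49694 - 35773)*43746 = -1777743477/49694*43746 = -38884583072421/24847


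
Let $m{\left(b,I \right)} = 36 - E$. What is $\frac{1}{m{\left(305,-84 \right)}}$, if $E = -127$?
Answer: $\frac{1}{163} \approx 0.006135$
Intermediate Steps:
$m{\left(b,I \right)} = 163$ ($m{\left(b,I \right)} = 36 - -127 = 36 + 127 = 163$)
$\frac{1}{m{\left(305,-84 \right)}} = \frac{1}{163}$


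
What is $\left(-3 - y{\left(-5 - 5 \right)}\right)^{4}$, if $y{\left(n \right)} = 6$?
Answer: $6561$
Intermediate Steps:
$\left(-3 - y{\left(-5 - 5 \right)}\right)^{4} = \left(-3 - 6\right)^{4} = \left(-9\right)^{4} = 6561$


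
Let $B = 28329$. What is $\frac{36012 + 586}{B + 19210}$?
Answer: $\frac{36598}{47539} \approx 0.76985$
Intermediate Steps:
$\frac{36012 + 586}{B + 19210} = \frac{36012 + 586}{28329 + 19210} = \frac{36598}{47539}$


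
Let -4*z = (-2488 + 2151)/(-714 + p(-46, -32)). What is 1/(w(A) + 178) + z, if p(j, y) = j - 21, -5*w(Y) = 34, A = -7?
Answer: -68213/668536 ≈ -0.10203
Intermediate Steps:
w(Y) = -34/5 (w(Y) = -⅕*34 = -34/5)
p(j, y) = -21 + j
z = -337/3124 (z = -(-2488 + 2151)/(4*(-714 + (-21 - 46))) = -(-337)/(4*(-714 - 67)) = -(-337)/(4*(-781)) = -(-337)*(-1)/(4*781) = -¼*337/781 = -337/3124 ≈ -0.10787)
1/(w(A) + 178) + z = 1/(-34/5 + 178) - 337/3124 = 1/(856/5) - 337/3124 = 5/856 - 337/3124 = -68213/668536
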